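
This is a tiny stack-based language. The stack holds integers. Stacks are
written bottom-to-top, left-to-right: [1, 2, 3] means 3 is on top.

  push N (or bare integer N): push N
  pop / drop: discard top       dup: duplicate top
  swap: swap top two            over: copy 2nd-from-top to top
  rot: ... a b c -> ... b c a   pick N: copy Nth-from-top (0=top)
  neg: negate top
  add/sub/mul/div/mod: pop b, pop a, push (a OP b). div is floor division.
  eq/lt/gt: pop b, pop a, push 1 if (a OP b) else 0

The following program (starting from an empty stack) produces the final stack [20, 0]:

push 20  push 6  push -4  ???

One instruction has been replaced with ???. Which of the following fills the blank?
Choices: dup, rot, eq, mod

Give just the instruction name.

Answer: eq

Derivation:
Stack before ???: [20, 6, -4]
Stack after ???:  [20, 0]
Checking each choice:
  dup: produces [20, 6, -4, -4]
  rot: produces [6, -4, 20]
  eq: MATCH
  mod: produces [20, -2]


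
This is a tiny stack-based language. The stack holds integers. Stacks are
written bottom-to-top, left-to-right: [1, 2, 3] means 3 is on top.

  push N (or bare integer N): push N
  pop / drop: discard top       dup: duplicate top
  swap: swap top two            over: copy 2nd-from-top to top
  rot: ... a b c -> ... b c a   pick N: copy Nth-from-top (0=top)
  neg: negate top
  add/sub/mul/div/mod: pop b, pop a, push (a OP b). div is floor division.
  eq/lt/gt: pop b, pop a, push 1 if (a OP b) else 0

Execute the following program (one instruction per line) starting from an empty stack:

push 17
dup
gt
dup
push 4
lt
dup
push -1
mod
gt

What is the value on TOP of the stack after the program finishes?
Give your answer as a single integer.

After 'push 17': [17]
After 'dup': [17, 17]
After 'gt': [0]
After 'dup': [0, 0]
After 'push 4': [0, 0, 4]
After 'lt': [0, 1]
After 'dup': [0, 1, 1]
After 'push -1': [0, 1, 1, -1]
After 'mod': [0, 1, 0]
After 'gt': [0, 1]

Answer: 1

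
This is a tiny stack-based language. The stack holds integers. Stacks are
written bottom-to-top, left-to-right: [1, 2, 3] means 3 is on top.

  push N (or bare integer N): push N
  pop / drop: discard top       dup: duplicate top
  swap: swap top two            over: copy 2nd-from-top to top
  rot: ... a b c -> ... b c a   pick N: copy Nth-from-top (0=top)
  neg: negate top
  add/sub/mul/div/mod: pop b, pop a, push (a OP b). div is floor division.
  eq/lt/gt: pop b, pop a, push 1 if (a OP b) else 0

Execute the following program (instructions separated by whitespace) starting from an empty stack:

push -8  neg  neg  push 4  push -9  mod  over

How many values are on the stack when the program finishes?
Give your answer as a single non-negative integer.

Answer: 3

Derivation:
After 'push -8': stack = [-8] (depth 1)
After 'neg': stack = [8] (depth 1)
After 'neg': stack = [-8] (depth 1)
After 'push 4': stack = [-8, 4] (depth 2)
After 'push -9': stack = [-8, 4, -9] (depth 3)
After 'mod': stack = [-8, -5] (depth 2)
After 'over': stack = [-8, -5, -8] (depth 3)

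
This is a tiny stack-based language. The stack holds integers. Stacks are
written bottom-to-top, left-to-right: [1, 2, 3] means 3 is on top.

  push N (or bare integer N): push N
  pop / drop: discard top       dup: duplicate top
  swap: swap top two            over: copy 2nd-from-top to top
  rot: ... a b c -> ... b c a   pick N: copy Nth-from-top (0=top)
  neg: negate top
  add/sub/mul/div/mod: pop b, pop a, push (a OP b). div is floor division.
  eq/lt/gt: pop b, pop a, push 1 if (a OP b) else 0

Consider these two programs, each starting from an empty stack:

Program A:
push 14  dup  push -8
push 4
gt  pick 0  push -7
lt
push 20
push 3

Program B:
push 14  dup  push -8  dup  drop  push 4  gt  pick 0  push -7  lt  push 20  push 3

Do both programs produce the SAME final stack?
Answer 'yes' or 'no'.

Answer: yes

Derivation:
Program A trace:
  After 'push 14': [14]
  After 'dup': [14, 14]
  After 'push -8': [14, 14, -8]
  After 'push 4': [14, 14, -8, 4]
  After 'gt': [14, 14, 0]
  After 'pick 0': [14, 14, 0, 0]
  After 'push -7': [14, 14, 0, 0, -7]
  After 'lt': [14, 14, 0, 0]
  After 'push 20': [14, 14, 0, 0, 20]
  After 'push 3': [14, 14, 0, 0, 20, 3]
Program A final stack: [14, 14, 0, 0, 20, 3]

Program B trace:
  After 'push 14': [14]
  After 'dup': [14, 14]
  After 'push -8': [14, 14, -8]
  After 'dup': [14, 14, -8, -8]
  After 'drop': [14, 14, -8]
  After 'push 4': [14, 14, -8, 4]
  After 'gt': [14, 14, 0]
  After 'pick 0': [14, 14, 0, 0]
  After 'push -7': [14, 14, 0, 0, -7]
  After 'lt': [14, 14, 0, 0]
  After 'push 20': [14, 14, 0, 0, 20]
  After 'push 3': [14, 14, 0, 0, 20, 3]
Program B final stack: [14, 14, 0, 0, 20, 3]
Same: yes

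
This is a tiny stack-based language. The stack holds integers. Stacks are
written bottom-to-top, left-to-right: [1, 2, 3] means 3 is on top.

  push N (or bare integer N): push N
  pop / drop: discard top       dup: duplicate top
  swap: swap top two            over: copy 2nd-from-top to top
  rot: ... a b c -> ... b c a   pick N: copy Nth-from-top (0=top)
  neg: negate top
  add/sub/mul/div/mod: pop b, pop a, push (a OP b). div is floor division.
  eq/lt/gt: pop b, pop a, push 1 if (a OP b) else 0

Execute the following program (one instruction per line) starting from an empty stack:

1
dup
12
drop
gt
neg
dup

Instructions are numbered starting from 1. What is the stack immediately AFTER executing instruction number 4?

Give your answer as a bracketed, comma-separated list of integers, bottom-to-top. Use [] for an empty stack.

Step 1 ('1'): [1]
Step 2 ('dup'): [1, 1]
Step 3 ('12'): [1, 1, 12]
Step 4 ('drop'): [1, 1]

Answer: [1, 1]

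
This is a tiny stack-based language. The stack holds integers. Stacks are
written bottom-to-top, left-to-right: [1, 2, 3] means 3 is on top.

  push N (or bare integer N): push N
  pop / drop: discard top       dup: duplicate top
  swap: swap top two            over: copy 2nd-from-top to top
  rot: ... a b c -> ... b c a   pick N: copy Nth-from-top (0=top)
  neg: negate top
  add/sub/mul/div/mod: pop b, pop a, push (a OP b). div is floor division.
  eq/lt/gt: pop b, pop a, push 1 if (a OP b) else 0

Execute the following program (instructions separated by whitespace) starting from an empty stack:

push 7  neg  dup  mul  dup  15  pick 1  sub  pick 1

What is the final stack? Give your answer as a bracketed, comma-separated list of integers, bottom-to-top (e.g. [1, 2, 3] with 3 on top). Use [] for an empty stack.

Answer: [49, 49, -34, 49]

Derivation:
After 'push 7': [7]
After 'neg': [-7]
After 'dup': [-7, -7]
After 'mul': [49]
After 'dup': [49, 49]
After 'push 15': [49, 49, 15]
After 'pick 1': [49, 49, 15, 49]
After 'sub': [49, 49, -34]
After 'pick 1': [49, 49, -34, 49]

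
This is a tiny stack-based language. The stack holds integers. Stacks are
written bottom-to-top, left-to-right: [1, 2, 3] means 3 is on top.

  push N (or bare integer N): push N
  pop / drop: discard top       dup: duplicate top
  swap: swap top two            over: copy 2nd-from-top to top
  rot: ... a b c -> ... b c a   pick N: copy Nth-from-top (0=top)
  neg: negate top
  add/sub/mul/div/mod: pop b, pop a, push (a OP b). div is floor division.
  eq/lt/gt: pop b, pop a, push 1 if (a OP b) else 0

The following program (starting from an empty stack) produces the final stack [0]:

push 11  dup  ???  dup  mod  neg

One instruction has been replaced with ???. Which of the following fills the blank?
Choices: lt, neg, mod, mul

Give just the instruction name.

Stack before ???: [11, 11]
Stack after ???:  [121]
Checking each choice:
  lt: modulo by zero
  neg: produces [11, 0]
  mod: modulo by zero
  mul: MATCH


Answer: mul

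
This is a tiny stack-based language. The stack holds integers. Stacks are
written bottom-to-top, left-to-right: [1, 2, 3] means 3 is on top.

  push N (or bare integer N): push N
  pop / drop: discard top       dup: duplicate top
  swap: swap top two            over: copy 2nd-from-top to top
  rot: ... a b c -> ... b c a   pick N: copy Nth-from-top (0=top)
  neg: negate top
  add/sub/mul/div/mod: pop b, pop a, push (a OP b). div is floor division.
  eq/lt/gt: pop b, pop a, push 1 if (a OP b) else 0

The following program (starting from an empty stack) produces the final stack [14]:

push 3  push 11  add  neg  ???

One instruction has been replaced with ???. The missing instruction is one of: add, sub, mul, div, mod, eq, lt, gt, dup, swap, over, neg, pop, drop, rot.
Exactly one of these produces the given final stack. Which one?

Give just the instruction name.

Answer: neg

Derivation:
Stack before ???: [-14]
Stack after ???:  [14]
The instruction that transforms [-14] -> [14] is: neg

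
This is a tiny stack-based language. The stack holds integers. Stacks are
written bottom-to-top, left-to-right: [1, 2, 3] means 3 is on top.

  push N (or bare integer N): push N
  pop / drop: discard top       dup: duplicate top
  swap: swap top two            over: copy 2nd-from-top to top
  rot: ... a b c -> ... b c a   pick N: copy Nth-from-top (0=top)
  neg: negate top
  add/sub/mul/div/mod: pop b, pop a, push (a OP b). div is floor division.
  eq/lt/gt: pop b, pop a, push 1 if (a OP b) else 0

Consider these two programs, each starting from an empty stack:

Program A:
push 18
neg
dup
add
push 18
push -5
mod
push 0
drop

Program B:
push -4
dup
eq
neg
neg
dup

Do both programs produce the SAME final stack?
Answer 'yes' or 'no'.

Answer: no

Derivation:
Program A trace:
  After 'push 18': [18]
  After 'neg': [-18]
  After 'dup': [-18, -18]
  After 'add': [-36]
  After 'push 18': [-36, 18]
  After 'push -5': [-36, 18, -5]
  After 'mod': [-36, -2]
  After 'push 0': [-36, -2, 0]
  After 'drop': [-36, -2]
Program A final stack: [-36, -2]

Program B trace:
  After 'push -4': [-4]
  After 'dup': [-4, -4]
  After 'eq': [1]
  After 'neg': [-1]
  After 'neg': [1]
  After 'dup': [1, 1]
Program B final stack: [1, 1]
Same: no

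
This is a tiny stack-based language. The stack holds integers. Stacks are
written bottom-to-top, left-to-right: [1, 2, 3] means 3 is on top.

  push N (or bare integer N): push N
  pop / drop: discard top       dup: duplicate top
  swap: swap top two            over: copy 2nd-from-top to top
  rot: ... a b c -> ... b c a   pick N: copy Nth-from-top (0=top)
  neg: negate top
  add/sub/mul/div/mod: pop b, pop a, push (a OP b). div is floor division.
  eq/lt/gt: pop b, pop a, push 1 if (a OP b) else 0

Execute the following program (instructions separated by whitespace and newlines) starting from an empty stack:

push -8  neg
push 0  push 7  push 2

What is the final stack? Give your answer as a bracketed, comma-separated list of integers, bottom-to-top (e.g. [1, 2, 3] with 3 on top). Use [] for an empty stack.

Answer: [8, 0, 7, 2]

Derivation:
After 'push -8': [-8]
After 'neg': [8]
After 'push 0': [8, 0]
After 'push 7': [8, 0, 7]
After 'push 2': [8, 0, 7, 2]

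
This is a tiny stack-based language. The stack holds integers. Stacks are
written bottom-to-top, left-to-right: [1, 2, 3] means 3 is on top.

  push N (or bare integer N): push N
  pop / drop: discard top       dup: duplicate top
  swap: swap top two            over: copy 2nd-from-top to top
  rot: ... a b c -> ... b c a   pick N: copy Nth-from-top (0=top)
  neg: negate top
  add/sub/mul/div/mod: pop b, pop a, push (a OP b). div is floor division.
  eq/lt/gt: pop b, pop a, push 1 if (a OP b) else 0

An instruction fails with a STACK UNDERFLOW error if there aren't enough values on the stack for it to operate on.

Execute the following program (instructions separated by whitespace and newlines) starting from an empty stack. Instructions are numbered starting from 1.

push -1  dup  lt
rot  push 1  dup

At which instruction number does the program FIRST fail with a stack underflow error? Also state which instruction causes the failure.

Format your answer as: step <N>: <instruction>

Step 1 ('push -1'): stack = [-1], depth = 1
Step 2 ('dup'): stack = [-1, -1], depth = 2
Step 3 ('lt'): stack = [0], depth = 1
Step 4 ('rot'): needs 3 value(s) but depth is 1 — STACK UNDERFLOW

Answer: step 4: rot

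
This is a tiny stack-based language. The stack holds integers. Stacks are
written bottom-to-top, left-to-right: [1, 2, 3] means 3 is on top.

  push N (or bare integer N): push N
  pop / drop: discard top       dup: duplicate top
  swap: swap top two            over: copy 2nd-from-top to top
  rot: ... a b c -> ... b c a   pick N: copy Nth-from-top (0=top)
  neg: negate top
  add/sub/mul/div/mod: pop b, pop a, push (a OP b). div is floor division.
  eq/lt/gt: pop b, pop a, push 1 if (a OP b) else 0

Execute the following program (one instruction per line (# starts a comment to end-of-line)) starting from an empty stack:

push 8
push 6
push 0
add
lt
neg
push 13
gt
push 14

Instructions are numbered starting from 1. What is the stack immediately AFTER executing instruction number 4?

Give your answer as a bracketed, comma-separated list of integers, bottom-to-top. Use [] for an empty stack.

Step 1 ('push 8'): [8]
Step 2 ('push 6'): [8, 6]
Step 3 ('push 0'): [8, 6, 0]
Step 4 ('add'): [8, 6]

Answer: [8, 6]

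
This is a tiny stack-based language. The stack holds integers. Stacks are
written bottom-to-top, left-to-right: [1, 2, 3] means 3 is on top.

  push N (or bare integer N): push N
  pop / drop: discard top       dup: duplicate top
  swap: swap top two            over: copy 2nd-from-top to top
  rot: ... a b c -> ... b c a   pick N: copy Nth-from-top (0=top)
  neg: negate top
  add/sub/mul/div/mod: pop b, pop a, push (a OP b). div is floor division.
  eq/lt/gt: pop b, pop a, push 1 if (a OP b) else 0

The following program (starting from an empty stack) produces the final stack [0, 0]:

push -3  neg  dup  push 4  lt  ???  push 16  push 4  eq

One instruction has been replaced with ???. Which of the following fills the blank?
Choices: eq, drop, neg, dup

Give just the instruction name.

Stack before ???: [3, 1]
Stack after ???:  [0]
Checking each choice:
  eq: MATCH
  drop: produces [3, 0]
  neg: produces [3, -1, 0]
  dup: produces [3, 1, 1, 0]


Answer: eq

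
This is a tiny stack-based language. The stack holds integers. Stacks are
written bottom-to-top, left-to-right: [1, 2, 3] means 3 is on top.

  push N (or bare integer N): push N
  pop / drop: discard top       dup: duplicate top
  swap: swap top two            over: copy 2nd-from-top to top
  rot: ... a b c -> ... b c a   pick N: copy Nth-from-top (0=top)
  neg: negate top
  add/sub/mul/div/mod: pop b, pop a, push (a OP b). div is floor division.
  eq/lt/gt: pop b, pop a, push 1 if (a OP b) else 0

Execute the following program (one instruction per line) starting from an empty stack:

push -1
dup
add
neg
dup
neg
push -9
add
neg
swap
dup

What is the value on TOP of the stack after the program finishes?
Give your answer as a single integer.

Answer: 2

Derivation:
After 'push -1': [-1]
After 'dup': [-1, -1]
After 'add': [-2]
After 'neg': [2]
After 'dup': [2, 2]
After 'neg': [2, -2]
After 'push -9': [2, -2, -9]
After 'add': [2, -11]
After 'neg': [2, 11]
After 'swap': [11, 2]
After 'dup': [11, 2, 2]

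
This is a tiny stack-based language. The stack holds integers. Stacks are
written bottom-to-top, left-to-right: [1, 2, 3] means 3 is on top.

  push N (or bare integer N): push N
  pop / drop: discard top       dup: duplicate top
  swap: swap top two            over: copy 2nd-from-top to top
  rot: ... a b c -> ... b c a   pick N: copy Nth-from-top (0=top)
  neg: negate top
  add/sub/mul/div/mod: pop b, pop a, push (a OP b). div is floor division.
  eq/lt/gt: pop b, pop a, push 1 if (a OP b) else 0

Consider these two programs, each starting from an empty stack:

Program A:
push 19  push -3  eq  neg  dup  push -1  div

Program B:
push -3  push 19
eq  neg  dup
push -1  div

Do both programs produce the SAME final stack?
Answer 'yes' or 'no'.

Answer: yes

Derivation:
Program A trace:
  After 'push 19': [19]
  After 'push -3': [19, -3]
  After 'eq': [0]
  After 'neg': [0]
  After 'dup': [0, 0]
  After 'push -1': [0, 0, -1]
  After 'div': [0, 0]
Program A final stack: [0, 0]

Program B trace:
  After 'push -3': [-3]
  After 'push 19': [-3, 19]
  After 'eq': [0]
  After 'neg': [0]
  After 'dup': [0, 0]
  After 'push -1': [0, 0, -1]
  After 'div': [0, 0]
Program B final stack: [0, 0]
Same: yes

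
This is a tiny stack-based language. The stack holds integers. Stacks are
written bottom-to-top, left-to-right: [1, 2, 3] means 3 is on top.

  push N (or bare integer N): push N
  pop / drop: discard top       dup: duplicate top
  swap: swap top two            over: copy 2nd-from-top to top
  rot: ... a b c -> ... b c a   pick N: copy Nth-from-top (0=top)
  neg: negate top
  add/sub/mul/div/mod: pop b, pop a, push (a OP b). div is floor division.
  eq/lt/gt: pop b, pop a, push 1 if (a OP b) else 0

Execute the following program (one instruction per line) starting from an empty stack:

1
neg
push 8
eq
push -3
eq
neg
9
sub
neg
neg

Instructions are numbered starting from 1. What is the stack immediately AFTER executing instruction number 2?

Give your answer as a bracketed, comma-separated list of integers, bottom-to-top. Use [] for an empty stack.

Answer: [-1]

Derivation:
Step 1 ('1'): [1]
Step 2 ('neg'): [-1]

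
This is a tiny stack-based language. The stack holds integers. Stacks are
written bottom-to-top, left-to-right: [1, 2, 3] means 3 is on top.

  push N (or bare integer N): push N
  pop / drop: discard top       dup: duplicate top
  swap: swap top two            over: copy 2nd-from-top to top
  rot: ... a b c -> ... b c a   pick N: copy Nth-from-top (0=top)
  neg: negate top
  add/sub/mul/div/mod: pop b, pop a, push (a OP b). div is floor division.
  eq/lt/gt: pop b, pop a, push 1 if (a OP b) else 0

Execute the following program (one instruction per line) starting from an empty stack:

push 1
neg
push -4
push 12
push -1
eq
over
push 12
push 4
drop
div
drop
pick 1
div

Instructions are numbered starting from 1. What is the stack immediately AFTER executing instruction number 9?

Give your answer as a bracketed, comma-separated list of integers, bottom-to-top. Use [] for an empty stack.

Step 1 ('push 1'): [1]
Step 2 ('neg'): [-1]
Step 3 ('push -4'): [-1, -4]
Step 4 ('push 12'): [-1, -4, 12]
Step 5 ('push -1'): [-1, -4, 12, -1]
Step 6 ('eq'): [-1, -4, 0]
Step 7 ('over'): [-1, -4, 0, -4]
Step 8 ('push 12'): [-1, -4, 0, -4, 12]
Step 9 ('push 4'): [-1, -4, 0, -4, 12, 4]

Answer: [-1, -4, 0, -4, 12, 4]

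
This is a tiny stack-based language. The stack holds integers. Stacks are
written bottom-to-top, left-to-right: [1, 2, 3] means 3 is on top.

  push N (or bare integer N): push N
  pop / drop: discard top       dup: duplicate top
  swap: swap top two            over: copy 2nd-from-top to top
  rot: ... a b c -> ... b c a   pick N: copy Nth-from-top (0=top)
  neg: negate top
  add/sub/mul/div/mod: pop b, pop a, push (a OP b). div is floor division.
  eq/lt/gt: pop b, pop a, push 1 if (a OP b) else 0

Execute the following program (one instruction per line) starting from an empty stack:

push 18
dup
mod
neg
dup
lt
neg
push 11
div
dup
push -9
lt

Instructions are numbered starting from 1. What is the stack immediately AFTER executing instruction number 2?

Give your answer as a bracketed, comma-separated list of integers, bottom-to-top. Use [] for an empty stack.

Step 1 ('push 18'): [18]
Step 2 ('dup'): [18, 18]

Answer: [18, 18]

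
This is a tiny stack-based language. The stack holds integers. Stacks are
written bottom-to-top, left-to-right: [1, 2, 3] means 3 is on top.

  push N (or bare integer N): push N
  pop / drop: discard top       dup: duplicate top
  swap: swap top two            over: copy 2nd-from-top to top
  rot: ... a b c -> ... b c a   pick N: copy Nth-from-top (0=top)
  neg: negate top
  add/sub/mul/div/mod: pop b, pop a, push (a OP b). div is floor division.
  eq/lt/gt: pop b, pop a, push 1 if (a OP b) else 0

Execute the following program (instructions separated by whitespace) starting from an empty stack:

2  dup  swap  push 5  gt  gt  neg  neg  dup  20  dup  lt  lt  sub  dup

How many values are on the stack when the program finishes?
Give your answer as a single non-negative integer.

After 'push 2': stack = [2] (depth 1)
After 'dup': stack = [2, 2] (depth 2)
After 'swap': stack = [2, 2] (depth 2)
After 'push 5': stack = [2, 2, 5] (depth 3)
After 'gt': stack = [2, 0] (depth 2)
After 'gt': stack = [1] (depth 1)
After 'neg': stack = [-1] (depth 1)
After 'neg': stack = [1] (depth 1)
After 'dup': stack = [1, 1] (depth 2)
After 'push 20': stack = [1, 1, 20] (depth 3)
After 'dup': stack = [1, 1, 20, 20] (depth 4)
After 'lt': stack = [1, 1, 0] (depth 3)
After 'lt': stack = [1, 0] (depth 2)
After 'sub': stack = [1] (depth 1)
After 'dup': stack = [1, 1] (depth 2)

Answer: 2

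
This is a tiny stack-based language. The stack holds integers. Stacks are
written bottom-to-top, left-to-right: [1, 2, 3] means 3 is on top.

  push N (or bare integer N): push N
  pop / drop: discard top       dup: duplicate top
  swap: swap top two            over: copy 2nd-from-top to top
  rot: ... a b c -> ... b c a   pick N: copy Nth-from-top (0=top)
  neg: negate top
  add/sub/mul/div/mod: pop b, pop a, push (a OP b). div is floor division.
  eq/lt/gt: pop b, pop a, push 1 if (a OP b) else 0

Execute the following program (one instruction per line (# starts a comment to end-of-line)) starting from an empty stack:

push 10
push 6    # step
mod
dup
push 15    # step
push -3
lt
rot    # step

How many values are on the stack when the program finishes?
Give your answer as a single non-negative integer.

Answer: 3

Derivation:
After 'push 10': stack = [10] (depth 1)
After 'push 6': stack = [10, 6] (depth 2)
After 'mod': stack = [4] (depth 1)
After 'dup': stack = [4, 4] (depth 2)
After 'push 15': stack = [4, 4, 15] (depth 3)
After 'push -3': stack = [4, 4, 15, -3] (depth 4)
After 'lt': stack = [4, 4, 0] (depth 3)
After 'rot': stack = [4, 0, 4] (depth 3)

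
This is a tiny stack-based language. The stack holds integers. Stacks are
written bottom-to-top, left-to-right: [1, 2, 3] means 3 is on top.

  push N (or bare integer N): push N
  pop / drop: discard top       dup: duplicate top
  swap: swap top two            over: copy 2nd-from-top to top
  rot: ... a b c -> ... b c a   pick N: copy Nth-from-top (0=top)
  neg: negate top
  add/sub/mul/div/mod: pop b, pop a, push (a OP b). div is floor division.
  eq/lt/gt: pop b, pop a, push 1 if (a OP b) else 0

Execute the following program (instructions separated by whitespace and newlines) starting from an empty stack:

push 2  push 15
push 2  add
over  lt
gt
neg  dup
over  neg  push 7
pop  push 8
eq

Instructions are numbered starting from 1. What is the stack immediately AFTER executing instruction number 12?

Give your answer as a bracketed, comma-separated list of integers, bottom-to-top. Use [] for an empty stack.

Step 1 ('push 2'): [2]
Step 2 ('push 15'): [2, 15]
Step 3 ('push 2'): [2, 15, 2]
Step 4 ('add'): [2, 17]
Step 5 ('over'): [2, 17, 2]
Step 6 ('lt'): [2, 0]
Step 7 ('gt'): [1]
Step 8 ('neg'): [-1]
Step 9 ('dup'): [-1, -1]
Step 10 ('over'): [-1, -1, -1]
Step 11 ('neg'): [-1, -1, 1]
Step 12 ('push 7'): [-1, -1, 1, 7]

Answer: [-1, -1, 1, 7]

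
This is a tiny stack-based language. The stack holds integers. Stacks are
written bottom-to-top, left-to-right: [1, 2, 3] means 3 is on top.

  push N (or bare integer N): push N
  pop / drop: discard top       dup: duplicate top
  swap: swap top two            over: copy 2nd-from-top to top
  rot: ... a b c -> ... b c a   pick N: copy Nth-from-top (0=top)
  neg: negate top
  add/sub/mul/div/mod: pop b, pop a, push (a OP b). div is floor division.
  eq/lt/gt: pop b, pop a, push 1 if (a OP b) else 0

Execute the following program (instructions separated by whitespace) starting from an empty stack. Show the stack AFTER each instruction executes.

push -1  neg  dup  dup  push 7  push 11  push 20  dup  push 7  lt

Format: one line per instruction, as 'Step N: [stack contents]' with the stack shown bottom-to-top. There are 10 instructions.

Step 1: [-1]
Step 2: [1]
Step 3: [1, 1]
Step 4: [1, 1, 1]
Step 5: [1, 1, 1, 7]
Step 6: [1, 1, 1, 7, 11]
Step 7: [1, 1, 1, 7, 11, 20]
Step 8: [1, 1, 1, 7, 11, 20, 20]
Step 9: [1, 1, 1, 7, 11, 20, 20, 7]
Step 10: [1, 1, 1, 7, 11, 20, 0]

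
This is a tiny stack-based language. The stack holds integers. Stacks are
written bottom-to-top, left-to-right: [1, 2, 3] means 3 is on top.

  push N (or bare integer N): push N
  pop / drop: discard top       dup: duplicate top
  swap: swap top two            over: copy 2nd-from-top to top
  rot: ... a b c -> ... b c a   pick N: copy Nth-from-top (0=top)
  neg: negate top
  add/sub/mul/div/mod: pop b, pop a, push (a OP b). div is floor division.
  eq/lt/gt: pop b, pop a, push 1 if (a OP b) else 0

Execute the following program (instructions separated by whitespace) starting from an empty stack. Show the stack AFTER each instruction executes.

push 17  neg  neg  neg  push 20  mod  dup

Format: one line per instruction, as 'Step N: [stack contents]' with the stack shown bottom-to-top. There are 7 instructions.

Step 1: [17]
Step 2: [-17]
Step 3: [17]
Step 4: [-17]
Step 5: [-17, 20]
Step 6: [3]
Step 7: [3, 3]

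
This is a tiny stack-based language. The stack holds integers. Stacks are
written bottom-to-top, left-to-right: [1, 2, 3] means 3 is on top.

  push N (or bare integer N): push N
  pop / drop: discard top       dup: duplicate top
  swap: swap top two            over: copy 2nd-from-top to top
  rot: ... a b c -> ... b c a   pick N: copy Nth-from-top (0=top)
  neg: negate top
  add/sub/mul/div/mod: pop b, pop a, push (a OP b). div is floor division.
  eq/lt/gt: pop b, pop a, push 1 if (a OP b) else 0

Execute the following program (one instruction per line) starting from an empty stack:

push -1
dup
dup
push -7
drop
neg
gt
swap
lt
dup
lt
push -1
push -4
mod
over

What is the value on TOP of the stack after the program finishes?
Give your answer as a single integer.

Answer: 0

Derivation:
After 'push -1': [-1]
After 'dup': [-1, -1]
After 'dup': [-1, -1, -1]
After 'push -7': [-1, -1, -1, -7]
After 'drop': [-1, -1, -1]
After 'neg': [-1, -1, 1]
After 'gt': [-1, 0]
After 'swap': [0, -1]
After 'lt': [0]
After 'dup': [0, 0]
After 'lt': [0]
After 'push -1': [0, -1]
After 'push -4': [0, -1, -4]
After 'mod': [0, -1]
After 'over': [0, -1, 0]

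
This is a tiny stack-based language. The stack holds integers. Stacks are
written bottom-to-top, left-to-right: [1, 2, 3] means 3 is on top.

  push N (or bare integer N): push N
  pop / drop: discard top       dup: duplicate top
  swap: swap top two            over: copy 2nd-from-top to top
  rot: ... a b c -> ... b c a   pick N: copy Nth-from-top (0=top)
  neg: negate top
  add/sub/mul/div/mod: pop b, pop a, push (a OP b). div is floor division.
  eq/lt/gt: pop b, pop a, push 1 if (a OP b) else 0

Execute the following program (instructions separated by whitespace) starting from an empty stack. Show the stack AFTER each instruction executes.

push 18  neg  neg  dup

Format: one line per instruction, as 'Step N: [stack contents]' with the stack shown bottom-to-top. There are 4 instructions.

Step 1: [18]
Step 2: [-18]
Step 3: [18]
Step 4: [18, 18]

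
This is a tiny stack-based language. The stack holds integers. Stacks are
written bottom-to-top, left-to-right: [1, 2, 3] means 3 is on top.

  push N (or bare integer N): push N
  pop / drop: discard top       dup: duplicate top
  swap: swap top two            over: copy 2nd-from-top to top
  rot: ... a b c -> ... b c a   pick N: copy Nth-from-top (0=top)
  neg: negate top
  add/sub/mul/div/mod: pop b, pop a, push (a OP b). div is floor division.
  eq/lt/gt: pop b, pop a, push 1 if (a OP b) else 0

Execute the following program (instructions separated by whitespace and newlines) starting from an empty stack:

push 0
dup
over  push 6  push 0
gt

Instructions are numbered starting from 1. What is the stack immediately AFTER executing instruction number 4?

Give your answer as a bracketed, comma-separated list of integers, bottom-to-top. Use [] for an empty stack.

Step 1 ('push 0'): [0]
Step 2 ('dup'): [0, 0]
Step 3 ('over'): [0, 0, 0]
Step 4 ('push 6'): [0, 0, 0, 6]

Answer: [0, 0, 0, 6]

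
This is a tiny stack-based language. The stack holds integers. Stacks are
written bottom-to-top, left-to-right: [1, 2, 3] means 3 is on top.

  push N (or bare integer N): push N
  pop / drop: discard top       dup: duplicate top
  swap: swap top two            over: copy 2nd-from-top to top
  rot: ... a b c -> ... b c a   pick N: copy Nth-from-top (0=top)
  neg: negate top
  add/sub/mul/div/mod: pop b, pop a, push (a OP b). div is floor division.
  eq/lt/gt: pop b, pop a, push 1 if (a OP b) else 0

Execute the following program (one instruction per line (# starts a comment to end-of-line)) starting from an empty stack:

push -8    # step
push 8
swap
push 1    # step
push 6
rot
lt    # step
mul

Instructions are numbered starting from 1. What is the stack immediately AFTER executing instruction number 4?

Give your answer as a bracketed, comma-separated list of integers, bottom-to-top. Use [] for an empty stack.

Answer: [8, -8, 1]

Derivation:
Step 1 ('push -8'): [-8]
Step 2 ('push 8'): [-8, 8]
Step 3 ('swap'): [8, -8]
Step 4 ('push 1'): [8, -8, 1]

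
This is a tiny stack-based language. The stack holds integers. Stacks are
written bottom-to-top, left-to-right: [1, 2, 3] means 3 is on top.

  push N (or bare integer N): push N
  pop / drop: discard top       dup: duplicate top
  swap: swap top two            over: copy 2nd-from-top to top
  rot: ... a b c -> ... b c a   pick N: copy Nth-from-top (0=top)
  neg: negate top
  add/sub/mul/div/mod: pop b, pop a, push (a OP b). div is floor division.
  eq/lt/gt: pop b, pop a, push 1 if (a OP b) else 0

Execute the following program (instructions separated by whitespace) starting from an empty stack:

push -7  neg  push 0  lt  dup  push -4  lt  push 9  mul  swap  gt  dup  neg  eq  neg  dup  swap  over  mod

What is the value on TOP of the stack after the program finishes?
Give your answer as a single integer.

After 'push -7': [-7]
After 'neg': [7]
After 'push 0': [7, 0]
After 'lt': [0]
After 'dup': [0, 0]
After 'push -4': [0, 0, -4]
After 'lt': [0, 0]
After 'push 9': [0, 0, 9]
After 'mul': [0, 0]
After 'swap': [0, 0]
After 'gt': [0]
After 'dup': [0, 0]
After 'neg': [0, 0]
After 'eq': [1]
After 'neg': [-1]
After 'dup': [-1, -1]
After 'swap': [-1, -1]
After 'over': [-1, -1, -1]
After 'mod': [-1, 0]

Answer: 0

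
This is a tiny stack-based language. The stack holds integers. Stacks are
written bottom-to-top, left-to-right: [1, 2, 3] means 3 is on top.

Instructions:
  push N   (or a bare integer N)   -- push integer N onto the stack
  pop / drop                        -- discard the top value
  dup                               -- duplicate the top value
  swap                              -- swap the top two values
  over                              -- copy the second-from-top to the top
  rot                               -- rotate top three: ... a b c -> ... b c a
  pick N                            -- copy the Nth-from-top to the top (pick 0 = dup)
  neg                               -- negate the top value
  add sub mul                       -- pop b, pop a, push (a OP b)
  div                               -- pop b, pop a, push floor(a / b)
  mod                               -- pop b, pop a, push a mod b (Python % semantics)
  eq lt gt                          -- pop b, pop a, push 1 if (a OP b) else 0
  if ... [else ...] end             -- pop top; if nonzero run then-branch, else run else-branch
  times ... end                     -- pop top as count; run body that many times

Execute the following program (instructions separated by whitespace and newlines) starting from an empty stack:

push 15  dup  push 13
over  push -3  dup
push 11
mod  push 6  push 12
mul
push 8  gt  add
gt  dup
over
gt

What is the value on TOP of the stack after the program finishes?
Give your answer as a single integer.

After 'push 15': [15]
After 'dup': [15, 15]
After 'push 13': [15, 15, 13]
After 'over': [15, 15, 13, 15]
After 'push -3': [15, 15, 13, 15, -3]
After 'dup': [15, 15, 13, 15, -3, -3]
After 'push 11': [15, 15, 13, 15, -3, -3, 11]
After 'mod': [15, 15, 13, 15, -3, 8]
After 'push 6': [15, 15, 13, 15, -3, 8, 6]
After 'push 12': [15, 15, 13, 15, -3, 8, 6, 12]
After 'mul': [15, 15, 13, 15, -3, 8, 72]
After 'push 8': [15, 15, 13, 15, -3, 8, 72, 8]
After 'gt': [15, 15, 13, 15, -3, 8, 1]
After 'add': [15, 15, 13, 15, -3, 9]
After 'gt': [15, 15, 13, 15, 0]
After 'dup': [15, 15, 13, 15, 0, 0]
After 'over': [15, 15, 13, 15, 0, 0, 0]
After 'gt': [15, 15, 13, 15, 0, 0]

Answer: 0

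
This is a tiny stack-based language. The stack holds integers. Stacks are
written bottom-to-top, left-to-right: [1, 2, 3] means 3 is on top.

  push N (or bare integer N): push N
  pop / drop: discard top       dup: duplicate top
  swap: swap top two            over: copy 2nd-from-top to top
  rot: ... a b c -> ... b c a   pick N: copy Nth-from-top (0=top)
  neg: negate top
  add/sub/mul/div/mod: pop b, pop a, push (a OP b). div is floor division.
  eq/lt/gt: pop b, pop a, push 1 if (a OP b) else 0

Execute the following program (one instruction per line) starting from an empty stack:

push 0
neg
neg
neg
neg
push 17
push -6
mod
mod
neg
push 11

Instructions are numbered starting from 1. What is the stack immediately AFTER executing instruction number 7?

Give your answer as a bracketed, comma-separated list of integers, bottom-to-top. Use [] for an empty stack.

Answer: [0, 17, -6]

Derivation:
Step 1 ('push 0'): [0]
Step 2 ('neg'): [0]
Step 3 ('neg'): [0]
Step 4 ('neg'): [0]
Step 5 ('neg'): [0]
Step 6 ('push 17'): [0, 17]
Step 7 ('push -6'): [0, 17, -6]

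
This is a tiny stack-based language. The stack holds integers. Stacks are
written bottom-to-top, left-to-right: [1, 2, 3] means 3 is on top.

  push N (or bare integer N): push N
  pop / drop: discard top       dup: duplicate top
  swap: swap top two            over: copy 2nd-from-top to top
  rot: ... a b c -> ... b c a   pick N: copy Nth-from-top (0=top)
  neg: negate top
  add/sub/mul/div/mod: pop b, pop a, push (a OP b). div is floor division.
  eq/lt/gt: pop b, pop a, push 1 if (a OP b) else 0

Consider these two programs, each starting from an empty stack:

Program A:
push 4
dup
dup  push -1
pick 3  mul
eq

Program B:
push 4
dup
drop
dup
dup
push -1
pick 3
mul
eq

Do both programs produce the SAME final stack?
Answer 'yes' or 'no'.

Answer: yes

Derivation:
Program A trace:
  After 'push 4': [4]
  After 'dup': [4, 4]
  After 'dup': [4, 4, 4]
  After 'push -1': [4, 4, 4, -1]
  After 'pick 3': [4, 4, 4, -1, 4]
  After 'mul': [4, 4, 4, -4]
  After 'eq': [4, 4, 0]
Program A final stack: [4, 4, 0]

Program B trace:
  After 'push 4': [4]
  After 'dup': [4, 4]
  After 'drop': [4]
  After 'dup': [4, 4]
  After 'dup': [4, 4, 4]
  After 'push -1': [4, 4, 4, -1]
  After 'pick 3': [4, 4, 4, -1, 4]
  After 'mul': [4, 4, 4, -4]
  After 'eq': [4, 4, 0]
Program B final stack: [4, 4, 0]
Same: yes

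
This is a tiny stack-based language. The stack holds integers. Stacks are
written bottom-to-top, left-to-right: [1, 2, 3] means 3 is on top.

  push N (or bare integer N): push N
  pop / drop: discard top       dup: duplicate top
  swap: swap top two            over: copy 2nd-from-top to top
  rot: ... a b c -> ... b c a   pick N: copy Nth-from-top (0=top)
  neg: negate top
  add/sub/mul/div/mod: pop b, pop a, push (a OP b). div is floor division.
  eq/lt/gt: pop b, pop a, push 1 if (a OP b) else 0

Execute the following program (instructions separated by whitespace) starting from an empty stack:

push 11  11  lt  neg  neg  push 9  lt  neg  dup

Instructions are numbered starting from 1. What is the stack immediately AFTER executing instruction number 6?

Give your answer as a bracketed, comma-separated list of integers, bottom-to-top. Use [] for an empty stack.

Step 1 ('push 11'): [11]
Step 2 ('11'): [11, 11]
Step 3 ('lt'): [0]
Step 4 ('neg'): [0]
Step 5 ('neg'): [0]
Step 6 ('push 9'): [0, 9]

Answer: [0, 9]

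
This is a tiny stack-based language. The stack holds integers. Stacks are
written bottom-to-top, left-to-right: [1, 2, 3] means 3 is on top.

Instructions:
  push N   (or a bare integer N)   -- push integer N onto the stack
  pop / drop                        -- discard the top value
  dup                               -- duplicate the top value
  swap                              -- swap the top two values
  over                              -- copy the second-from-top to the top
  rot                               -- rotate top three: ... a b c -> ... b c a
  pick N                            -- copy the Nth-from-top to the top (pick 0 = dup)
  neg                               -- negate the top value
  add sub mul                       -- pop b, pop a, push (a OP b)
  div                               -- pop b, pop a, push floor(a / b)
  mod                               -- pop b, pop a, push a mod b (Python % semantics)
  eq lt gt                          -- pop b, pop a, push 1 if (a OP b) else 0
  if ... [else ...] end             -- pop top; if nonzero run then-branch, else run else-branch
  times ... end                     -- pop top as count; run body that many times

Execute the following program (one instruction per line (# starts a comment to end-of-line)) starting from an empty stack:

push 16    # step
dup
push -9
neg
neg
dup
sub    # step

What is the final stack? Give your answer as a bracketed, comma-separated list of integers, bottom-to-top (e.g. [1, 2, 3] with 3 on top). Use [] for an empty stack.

After 'push 16': [16]
After 'dup': [16, 16]
After 'push -9': [16, 16, -9]
After 'neg': [16, 16, 9]
After 'neg': [16, 16, -9]
After 'dup': [16, 16, -9, -9]
After 'sub': [16, 16, 0]

Answer: [16, 16, 0]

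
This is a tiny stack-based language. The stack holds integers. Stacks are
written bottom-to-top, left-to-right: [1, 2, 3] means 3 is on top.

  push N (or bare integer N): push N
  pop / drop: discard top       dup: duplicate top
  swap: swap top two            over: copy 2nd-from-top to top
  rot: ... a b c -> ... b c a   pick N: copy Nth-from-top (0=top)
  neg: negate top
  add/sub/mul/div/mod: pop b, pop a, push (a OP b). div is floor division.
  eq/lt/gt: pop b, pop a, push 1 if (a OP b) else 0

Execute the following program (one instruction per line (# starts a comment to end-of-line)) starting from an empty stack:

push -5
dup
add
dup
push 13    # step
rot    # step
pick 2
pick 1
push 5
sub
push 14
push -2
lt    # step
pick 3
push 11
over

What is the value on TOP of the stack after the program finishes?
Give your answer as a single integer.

Answer: -10

Derivation:
After 'push -5': [-5]
After 'dup': [-5, -5]
After 'add': [-10]
After 'dup': [-10, -10]
After 'push 13': [-10, -10, 13]
After 'rot': [-10, 13, -10]
After 'pick 2': [-10, 13, -10, -10]
After 'pick 1': [-10, 13, -10, -10, -10]
After 'push 5': [-10, 13, -10, -10, -10, 5]
After 'sub': [-10, 13, -10, -10, -15]
After 'push 14': [-10, 13, -10, -10, -15, 14]
After 'push -2': [-10, 13, -10, -10, -15, 14, -2]
After 'lt': [-10, 13, -10, -10, -15, 0]
After 'pick 3': [-10, 13, -10, -10, -15, 0, -10]
After 'push 11': [-10, 13, -10, -10, -15, 0, -10, 11]
After 'over': [-10, 13, -10, -10, -15, 0, -10, 11, -10]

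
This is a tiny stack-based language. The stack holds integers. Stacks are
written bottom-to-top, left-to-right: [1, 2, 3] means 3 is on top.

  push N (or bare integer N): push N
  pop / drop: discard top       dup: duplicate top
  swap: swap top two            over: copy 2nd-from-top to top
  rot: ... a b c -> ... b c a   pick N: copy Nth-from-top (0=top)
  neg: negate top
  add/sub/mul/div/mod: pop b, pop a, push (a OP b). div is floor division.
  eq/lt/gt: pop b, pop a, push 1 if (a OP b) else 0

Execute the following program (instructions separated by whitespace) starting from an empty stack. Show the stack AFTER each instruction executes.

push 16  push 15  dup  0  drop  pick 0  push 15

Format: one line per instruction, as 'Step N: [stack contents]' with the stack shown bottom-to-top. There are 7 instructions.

Step 1: [16]
Step 2: [16, 15]
Step 3: [16, 15, 15]
Step 4: [16, 15, 15, 0]
Step 5: [16, 15, 15]
Step 6: [16, 15, 15, 15]
Step 7: [16, 15, 15, 15, 15]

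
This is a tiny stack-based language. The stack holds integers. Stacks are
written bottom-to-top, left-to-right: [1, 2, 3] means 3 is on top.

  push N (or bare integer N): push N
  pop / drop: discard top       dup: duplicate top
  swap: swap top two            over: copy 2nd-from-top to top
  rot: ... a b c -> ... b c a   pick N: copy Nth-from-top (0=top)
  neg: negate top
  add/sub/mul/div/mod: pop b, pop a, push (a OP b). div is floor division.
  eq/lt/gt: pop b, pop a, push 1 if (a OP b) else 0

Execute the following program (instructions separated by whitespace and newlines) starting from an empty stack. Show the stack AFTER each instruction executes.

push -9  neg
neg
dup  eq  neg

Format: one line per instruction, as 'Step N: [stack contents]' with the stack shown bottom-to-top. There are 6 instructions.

Step 1: [-9]
Step 2: [9]
Step 3: [-9]
Step 4: [-9, -9]
Step 5: [1]
Step 6: [-1]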